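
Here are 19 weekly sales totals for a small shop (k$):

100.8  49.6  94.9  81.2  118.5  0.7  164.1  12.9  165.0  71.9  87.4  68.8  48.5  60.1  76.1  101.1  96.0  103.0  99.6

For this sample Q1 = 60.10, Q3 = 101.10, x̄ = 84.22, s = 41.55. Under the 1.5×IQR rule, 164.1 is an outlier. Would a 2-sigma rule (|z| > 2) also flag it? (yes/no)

no

z = (164.1 − 84.22) / 41.55 = 1.92.
|z| = 1.92 ≤ 2.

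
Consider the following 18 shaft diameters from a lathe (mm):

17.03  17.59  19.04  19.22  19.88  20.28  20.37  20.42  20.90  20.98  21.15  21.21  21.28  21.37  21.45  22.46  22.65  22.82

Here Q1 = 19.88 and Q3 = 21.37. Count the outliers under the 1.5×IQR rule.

IQR = 1.49; fences at 19.88 − 2.235 = 17.645 and 21.37 + 2.235 = 23.605.
Outside the cutoffs: 17.03, 17.59.

2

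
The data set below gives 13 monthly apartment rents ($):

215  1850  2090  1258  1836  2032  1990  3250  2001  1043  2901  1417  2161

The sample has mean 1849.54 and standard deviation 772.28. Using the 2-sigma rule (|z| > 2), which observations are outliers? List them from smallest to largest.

215

Cutoffs at x̄ ± 2s: 1849.54 ± 2·772.28 = [304.98, 3394.10].
215: z = -2.12, |z| > 2 → outlier.
Every other value lies within [304.98, 3394.10].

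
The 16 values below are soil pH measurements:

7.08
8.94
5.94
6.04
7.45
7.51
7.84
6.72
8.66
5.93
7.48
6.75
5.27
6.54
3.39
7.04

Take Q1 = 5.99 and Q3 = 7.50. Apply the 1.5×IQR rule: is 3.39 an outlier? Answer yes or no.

yes

IQR = Q3 − Q1 = 7.50 − 5.99 = 1.51.
Lower fence = Q1 − 1.5·IQR = 5.99 − 2.265 = 3.725.
Upper fence = Q3 + 1.5·IQR = 7.50 + 2.265 = 9.765.
3.39 lies below the lower fence.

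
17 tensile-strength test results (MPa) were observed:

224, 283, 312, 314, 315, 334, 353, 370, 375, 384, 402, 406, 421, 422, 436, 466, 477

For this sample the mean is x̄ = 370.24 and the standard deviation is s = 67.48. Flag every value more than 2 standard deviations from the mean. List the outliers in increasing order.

Cutoffs at x̄ ± 2s: 370.24 ± 2·67.48 = [235.28, 505.20].
224: z = -2.17, |z| > 2 → outlier.
Every other value lies within [235.28, 505.20].

224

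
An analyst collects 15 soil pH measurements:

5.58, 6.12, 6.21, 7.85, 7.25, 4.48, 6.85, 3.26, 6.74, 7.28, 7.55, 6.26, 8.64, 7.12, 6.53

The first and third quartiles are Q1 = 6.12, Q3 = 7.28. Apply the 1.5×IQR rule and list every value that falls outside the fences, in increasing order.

IQR = Q3 − Q1 = 7.28 − 6.12 = 1.16.
Lower fence = Q1 − 1.5·IQR = 6.12 − 1.74 = 4.38.
Upper fence = Q3 + 1.5·IQR = 7.28 + 1.74 = 9.02.
3.26 < 4.38 → outlier.
All remaining values lie within [4.38, 9.02].

3.26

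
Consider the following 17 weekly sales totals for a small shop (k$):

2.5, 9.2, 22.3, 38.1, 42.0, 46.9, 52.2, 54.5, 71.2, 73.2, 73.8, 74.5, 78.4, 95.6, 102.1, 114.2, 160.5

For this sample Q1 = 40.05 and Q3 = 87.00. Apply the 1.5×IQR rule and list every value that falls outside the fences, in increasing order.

160.5

IQR = Q3 − Q1 = 87.00 − 40.05 = 46.95.
Lower fence = Q1 − 1.5·IQR = 40.05 − 70.425 = -30.375.
Upper fence = Q3 + 1.5·IQR = 87.00 + 70.425 = 157.425.
160.5 > 157.425 → outlier.
All remaining values lie within [-30.375, 157.425].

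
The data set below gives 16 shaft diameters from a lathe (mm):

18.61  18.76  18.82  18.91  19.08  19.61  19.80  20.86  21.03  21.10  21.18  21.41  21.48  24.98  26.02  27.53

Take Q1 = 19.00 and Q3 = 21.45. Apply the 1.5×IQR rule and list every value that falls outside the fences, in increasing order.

26.02, 27.53

IQR = Q3 − Q1 = 21.45 − 19.00 = 2.45.
Lower fence = Q1 − 1.5·IQR = 19.00 − 3.675 = 15.325.
Upper fence = Q3 + 1.5·IQR = 21.45 + 3.675 = 25.125.
26.02 > 25.125 → outlier.
27.53 > 25.125 → outlier.
All remaining values lie within [15.325, 25.125].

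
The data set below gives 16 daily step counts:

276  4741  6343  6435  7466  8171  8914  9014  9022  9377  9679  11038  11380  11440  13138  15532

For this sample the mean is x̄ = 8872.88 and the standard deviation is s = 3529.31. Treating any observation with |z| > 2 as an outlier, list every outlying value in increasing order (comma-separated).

Cutoffs at x̄ ± 2s: 8872.88 ± 2·3529.31 = [1814.26, 15931.50].
276: z = -2.44, |z| > 2 → outlier.
Every other value lies within [1814.26, 15931.50].

276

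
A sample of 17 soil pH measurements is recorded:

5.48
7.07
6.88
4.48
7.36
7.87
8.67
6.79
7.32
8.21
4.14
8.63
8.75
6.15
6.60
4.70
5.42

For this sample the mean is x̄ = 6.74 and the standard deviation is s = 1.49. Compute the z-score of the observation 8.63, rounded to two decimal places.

1.27

z = (8.63 − 6.74) / 1.49 = 1.27.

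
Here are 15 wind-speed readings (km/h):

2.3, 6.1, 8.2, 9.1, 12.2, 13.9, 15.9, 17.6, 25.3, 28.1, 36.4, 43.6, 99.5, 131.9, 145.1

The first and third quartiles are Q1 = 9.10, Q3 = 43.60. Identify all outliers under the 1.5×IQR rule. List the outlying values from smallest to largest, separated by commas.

99.5, 131.9, 145.1

IQR = Q3 − Q1 = 43.60 − 9.10 = 34.50.
Lower fence = Q1 − 1.5·IQR = 9.10 − 51.75 = -42.65.
Upper fence = Q3 + 1.5·IQR = 43.60 + 51.75 = 95.35.
99.5 > 95.35 → outlier.
131.9 > 95.35 → outlier.
145.1 > 95.35 → outlier.
All remaining values lie within [-42.65, 95.35].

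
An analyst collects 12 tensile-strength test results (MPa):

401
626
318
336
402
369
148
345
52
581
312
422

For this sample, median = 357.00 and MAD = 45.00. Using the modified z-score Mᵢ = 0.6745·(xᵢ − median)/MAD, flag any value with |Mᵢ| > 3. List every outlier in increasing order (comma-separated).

52, 148, 581, 626

|Mᵢ| > 3 ⇔ |xᵢ − 357.00| > 3·45.00/0.6745 = 200.15.
So outliers lie outside [156.85, 557.15].
52: M = -4.57 → outlier.
148: M = -3.13 → outlier.
581: M = 3.36 → outlier.
626: M = 4.03 → outlier.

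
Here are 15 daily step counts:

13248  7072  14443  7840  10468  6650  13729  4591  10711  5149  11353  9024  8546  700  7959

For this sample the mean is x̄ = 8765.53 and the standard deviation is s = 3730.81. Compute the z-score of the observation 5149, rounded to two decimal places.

-0.97

z = (5149 − 8765.53) / 3730.81 = -0.97.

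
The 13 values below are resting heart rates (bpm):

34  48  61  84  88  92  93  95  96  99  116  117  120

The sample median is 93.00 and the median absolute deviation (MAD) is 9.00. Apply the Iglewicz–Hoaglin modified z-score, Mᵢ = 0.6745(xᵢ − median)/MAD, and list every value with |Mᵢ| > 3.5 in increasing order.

|Mᵢ| > 3.5 ⇔ |xᵢ − 93.00| > 3.5·9.00/0.6745 = 46.70.
So outliers lie outside [46.30, 139.70].
34: M = -4.42 → outlier.

34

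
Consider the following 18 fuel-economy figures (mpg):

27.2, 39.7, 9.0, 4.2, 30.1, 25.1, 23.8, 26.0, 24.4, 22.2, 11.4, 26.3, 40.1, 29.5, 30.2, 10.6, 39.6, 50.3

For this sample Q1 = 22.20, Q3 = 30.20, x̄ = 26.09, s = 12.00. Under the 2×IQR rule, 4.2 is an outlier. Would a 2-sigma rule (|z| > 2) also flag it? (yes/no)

no

z = (4.2 − 26.09) / 12.00 = -1.82.
|z| = 1.82 ≤ 2.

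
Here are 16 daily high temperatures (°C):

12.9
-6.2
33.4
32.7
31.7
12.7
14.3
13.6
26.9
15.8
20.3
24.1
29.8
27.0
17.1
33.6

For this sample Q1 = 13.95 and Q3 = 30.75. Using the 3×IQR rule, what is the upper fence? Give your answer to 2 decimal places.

IQR = Q3 − Q1 = 30.75 − 13.95 = 16.80.
Lower fence = Q1 − 3·IQR = 13.95 − 50.40 = -36.45.
Upper fence = Q3 + 3·IQR = 30.75 + 50.40 = 81.15.

81.15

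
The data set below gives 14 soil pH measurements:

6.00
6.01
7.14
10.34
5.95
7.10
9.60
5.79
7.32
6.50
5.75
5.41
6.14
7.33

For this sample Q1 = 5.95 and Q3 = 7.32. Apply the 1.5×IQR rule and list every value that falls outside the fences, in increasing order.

9.60, 10.34

IQR = Q3 − Q1 = 7.32 − 5.95 = 1.37.
Lower fence = Q1 − 1.5·IQR = 5.95 − 2.055 = 3.895.
Upper fence = Q3 + 1.5·IQR = 7.32 + 2.055 = 9.375.
9.60 > 9.375 → outlier.
10.34 > 9.375 → outlier.
All remaining values lie within [3.895, 9.375].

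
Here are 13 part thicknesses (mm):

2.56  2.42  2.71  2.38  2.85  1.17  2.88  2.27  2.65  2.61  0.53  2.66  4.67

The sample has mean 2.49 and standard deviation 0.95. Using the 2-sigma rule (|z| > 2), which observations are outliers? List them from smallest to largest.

0.53, 4.67

Cutoffs at x̄ ± 2s: 2.49 ± 2·0.95 = [0.59, 4.39].
0.53: z = -2.06, |z| > 2 → outlier.
4.67: z = 2.29, |z| > 2 → outlier.
Every other value lies within [0.59, 4.39].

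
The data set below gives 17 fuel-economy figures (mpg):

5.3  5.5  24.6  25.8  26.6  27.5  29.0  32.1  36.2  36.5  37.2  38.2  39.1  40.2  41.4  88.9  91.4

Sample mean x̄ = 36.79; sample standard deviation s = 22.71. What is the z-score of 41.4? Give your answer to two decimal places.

z = (41.4 − 36.79) / 22.71 = 0.20.

0.20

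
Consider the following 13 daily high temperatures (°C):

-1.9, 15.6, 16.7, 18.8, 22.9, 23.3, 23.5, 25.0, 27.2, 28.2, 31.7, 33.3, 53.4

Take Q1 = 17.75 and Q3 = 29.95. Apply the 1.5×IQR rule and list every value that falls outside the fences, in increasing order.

IQR = Q3 − Q1 = 29.95 − 17.75 = 12.20.
Lower fence = Q1 − 1.5·IQR = 17.75 − 18.30 = -0.55.
Upper fence = Q3 + 1.5·IQR = 29.95 + 18.30 = 48.25.
-1.9 < -0.55 → outlier.
53.4 > 48.25 → outlier.
All remaining values lie within [-0.55, 48.25].

-1.9, 53.4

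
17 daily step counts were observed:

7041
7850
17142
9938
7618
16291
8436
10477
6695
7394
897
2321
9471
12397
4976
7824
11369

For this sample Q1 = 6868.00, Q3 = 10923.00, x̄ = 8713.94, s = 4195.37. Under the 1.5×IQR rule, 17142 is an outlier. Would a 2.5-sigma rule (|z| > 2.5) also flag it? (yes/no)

no

z = (17142 − 8713.94) / 4195.37 = 2.01.
|z| = 2.01 ≤ 2.5.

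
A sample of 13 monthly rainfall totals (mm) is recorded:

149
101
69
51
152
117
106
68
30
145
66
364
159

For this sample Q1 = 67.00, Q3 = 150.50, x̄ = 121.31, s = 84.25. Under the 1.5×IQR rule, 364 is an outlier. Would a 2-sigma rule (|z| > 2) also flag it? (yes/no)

yes

z = (364 − 121.31) / 84.25 = 2.88.
|z| = 2.88 > 2.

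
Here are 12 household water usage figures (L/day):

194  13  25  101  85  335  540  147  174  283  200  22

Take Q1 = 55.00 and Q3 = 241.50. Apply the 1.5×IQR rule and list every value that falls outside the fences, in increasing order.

IQR = Q3 − Q1 = 241.50 − 55.00 = 186.50.
Lower fence = Q1 − 1.5·IQR = 55.00 − 279.75 = -224.75.
Upper fence = Q3 + 1.5·IQR = 241.50 + 279.75 = 521.25.
540 > 521.25 → outlier.
All remaining values lie within [-224.75, 521.25].

540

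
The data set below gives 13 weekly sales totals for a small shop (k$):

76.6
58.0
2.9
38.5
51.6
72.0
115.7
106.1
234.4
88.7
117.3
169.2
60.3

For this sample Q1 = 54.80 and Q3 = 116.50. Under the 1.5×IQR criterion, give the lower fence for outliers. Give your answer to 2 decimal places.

IQR = Q3 − Q1 = 116.50 − 54.80 = 61.70.
Lower fence = Q1 − 1.5·IQR = 54.80 − 92.55 = -37.75.
Upper fence = Q3 + 1.5·IQR = 116.50 + 92.55 = 209.05.

-37.75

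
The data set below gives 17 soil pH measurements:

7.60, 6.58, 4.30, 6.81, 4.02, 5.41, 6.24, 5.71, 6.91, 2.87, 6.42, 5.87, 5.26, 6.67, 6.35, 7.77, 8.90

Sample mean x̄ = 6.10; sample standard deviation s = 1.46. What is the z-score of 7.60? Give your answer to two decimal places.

1.03

z = (7.60 − 6.10) / 1.46 = 1.03.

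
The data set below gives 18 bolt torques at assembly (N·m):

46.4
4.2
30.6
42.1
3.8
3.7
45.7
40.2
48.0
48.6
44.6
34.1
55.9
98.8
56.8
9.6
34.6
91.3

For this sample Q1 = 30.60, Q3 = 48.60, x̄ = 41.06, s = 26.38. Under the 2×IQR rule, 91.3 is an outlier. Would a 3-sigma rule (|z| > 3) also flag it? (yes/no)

no

z = (91.3 − 41.06) / 26.38 = 1.90.
|z| = 1.90 ≤ 3.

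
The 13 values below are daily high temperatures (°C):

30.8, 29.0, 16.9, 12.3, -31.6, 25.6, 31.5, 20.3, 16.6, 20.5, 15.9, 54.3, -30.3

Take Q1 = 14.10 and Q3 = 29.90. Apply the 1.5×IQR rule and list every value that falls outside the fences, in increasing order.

-31.6, -30.3, 54.3

IQR = Q3 − Q1 = 29.90 − 14.10 = 15.80.
Lower fence = Q1 − 1.5·IQR = 14.10 − 23.70 = -9.60.
Upper fence = Q3 + 1.5·IQR = 29.90 + 23.70 = 53.60.
-31.6 < -9.60 → outlier.
-30.3 < -9.60 → outlier.
54.3 > 53.60 → outlier.
All remaining values lie within [-9.60, 53.60].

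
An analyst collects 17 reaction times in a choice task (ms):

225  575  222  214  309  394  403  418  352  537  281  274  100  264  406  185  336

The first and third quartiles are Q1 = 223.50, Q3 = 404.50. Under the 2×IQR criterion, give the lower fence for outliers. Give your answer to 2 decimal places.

-138.50

IQR = Q3 − Q1 = 404.50 − 223.50 = 181.00.
Lower fence = Q1 − 2·IQR = 223.50 − 362.00 = -138.50.
Upper fence = Q3 + 2·IQR = 404.50 + 362.00 = 766.50.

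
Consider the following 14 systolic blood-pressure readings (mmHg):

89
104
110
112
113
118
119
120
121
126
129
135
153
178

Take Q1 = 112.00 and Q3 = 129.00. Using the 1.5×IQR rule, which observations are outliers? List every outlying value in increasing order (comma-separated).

178

IQR = Q3 − Q1 = 129.00 − 112.00 = 17.00.
Lower fence = Q1 − 1.5·IQR = 112.00 − 25.50 = 86.50.
Upper fence = Q3 + 1.5·IQR = 129.00 + 25.50 = 154.50.
178 > 154.50 → outlier.
All remaining values lie within [86.50, 154.50].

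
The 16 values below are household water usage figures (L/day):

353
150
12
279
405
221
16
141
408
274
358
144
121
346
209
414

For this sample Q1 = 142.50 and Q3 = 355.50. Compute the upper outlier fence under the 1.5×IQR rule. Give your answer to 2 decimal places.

IQR = Q3 − Q1 = 355.50 − 142.50 = 213.00.
Lower fence = Q1 − 1.5·IQR = 142.50 − 319.50 = -177.00.
Upper fence = Q3 + 1.5·IQR = 355.50 + 319.50 = 675.00.

675.00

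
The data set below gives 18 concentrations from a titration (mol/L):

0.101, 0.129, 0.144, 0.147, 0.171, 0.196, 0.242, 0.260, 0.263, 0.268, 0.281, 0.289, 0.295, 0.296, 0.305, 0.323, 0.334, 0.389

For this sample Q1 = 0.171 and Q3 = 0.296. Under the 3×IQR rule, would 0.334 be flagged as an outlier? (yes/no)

IQR = Q3 − Q1 = 0.296 − 0.171 = 0.125.
Lower fence = Q1 − 3·IQR = 0.171 − 0.375 = -0.204.
Upper fence = Q3 + 3·IQR = 0.296 + 0.375 = 0.671.
0.334 lies within [-0.204, 0.671].

no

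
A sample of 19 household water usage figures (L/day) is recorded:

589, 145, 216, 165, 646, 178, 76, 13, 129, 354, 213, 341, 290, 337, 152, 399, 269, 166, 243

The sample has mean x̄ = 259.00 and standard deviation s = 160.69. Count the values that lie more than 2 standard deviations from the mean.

Cutoffs: x̄ ± 2s = [-62.38, 580.38].
Outside the cutoffs: 589, 646.

2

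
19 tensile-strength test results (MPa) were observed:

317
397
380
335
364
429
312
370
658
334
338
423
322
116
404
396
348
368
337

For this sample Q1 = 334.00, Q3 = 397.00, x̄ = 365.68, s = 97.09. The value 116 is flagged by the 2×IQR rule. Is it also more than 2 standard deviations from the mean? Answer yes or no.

z = (116 − 365.68) / 97.09 = -2.57.
|z| = 2.57 > 2.

yes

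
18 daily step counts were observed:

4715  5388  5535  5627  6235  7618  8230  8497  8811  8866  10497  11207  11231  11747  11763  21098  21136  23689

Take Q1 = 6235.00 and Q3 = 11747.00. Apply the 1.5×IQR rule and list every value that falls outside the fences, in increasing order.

IQR = Q3 − Q1 = 11747.00 − 6235.00 = 5512.00.
Lower fence = Q1 − 1.5·IQR = 6235.00 − 8268.00 = -2033.00.
Upper fence = Q3 + 1.5·IQR = 11747.00 + 8268.00 = 20015.00.
21098 > 20015.00 → outlier.
21136 > 20015.00 → outlier.
23689 > 20015.00 → outlier.
All remaining values lie within [-2033.00, 20015.00].

21098, 21136, 23689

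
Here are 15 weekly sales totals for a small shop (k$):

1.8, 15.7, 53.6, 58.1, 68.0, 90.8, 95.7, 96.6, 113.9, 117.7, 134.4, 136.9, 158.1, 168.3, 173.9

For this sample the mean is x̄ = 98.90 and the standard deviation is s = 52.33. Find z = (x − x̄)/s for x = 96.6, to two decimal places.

-0.04

z = (96.6 − 98.90) / 52.33 = -0.04.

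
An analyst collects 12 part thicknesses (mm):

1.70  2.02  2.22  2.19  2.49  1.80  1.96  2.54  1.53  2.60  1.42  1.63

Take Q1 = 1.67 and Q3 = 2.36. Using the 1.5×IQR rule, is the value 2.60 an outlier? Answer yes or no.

IQR = Q3 − Q1 = 2.36 − 1.67 = 0.69.
Lower fence = Q1 − 1.5·IQR = 1.67 − 1.035 = 0.635.
Upper fence = Q3 + 1.5·IQR = 2.36 + 1.035 = 3.395.
2.60 lies within [0.635, 3.395].

no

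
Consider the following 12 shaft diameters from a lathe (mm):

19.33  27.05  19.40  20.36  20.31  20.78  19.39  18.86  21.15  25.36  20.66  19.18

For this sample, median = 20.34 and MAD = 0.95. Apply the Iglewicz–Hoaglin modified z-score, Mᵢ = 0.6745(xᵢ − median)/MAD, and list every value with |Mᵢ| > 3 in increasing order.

25.36, 27.05

|Mᵢ| > 3 ⇔ |xᵢ − 20.34| > 3·0.95/0.6745 = 4.23.
So outliers lie outside [16.11, 24.57].
25.36: M = 3.56 → outlier.
27.05: M = 4.76 → outlier.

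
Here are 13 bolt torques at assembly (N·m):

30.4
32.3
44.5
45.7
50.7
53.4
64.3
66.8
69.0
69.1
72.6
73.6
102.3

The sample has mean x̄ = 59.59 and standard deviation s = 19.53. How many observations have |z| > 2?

1

Cutoffs: x̄ ± 2s = [20.53, 98.65].
Outside the cutoffs: 102.3.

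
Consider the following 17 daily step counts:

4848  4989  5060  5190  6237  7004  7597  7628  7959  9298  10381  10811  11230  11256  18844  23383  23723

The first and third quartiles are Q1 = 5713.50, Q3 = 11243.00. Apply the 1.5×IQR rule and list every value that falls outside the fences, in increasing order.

23383, 23723

IQR = Q3 − Q1 = 11243.00 − 5713.50 = 5529.50.
Lower fence = Q1 − 1.5·IQR = 5713.50 − 8294.25 = -2580.75.
Upper fence = Q3 + 1.5·IQR = 11243.00 + 8294.25 = 19537.25.
23383 > 19537.25 → outlier.
23723 > 19537.25 → outlier.
All remaining values lie within [-2580.75, 19537.25].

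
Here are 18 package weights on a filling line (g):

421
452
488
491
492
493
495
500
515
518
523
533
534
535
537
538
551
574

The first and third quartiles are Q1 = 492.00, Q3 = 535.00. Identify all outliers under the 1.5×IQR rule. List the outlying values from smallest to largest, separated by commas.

IQR = Q3 − Q1 = 535.00 − 492.00 = 43.00.
Lower fence = Q1 − 1.5·IQR = 492.00 − 64.50 = 427.50.
Upper fence = Q3 + 1.5·IQR = 535.00 + 64.50 = 599.50.
421 < 427.50 → outlier.
All remaining values lie within [427.50, 599.50].

421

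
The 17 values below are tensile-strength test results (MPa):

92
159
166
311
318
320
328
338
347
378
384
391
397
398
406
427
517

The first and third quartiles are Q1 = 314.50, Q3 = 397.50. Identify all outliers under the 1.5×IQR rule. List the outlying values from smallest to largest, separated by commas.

92, 159, 166

IQR = Q3 − Q1 = 397.50 − 314.50 = 83.00.
Lower fence = Q1 − 1.5·IQR = 314.50 − 124.50 = 190.00.
Upper fence = Q3 + 1.5·IQR = 397.50 + 124.50 = 522.00.
92 < 190.00 → outlier.
159 < 190.00 → outlier.
166 < 190.00 → outlier.
All remaining values lie within [190.00, 522.00].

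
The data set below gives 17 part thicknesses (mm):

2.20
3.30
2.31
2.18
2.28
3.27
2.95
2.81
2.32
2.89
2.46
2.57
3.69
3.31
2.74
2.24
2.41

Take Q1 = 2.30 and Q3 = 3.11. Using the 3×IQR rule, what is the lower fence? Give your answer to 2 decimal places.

IQR = Q3 − Q1 = 3.11 − 2.30 = 0.81.
Lower fence = Q1 − 3·IQR = 2.30 − 2.43 = -0.13.
Upper fence = Q3 + 3·IQR = 3.11 + 2.43 = 5.54.

-0.13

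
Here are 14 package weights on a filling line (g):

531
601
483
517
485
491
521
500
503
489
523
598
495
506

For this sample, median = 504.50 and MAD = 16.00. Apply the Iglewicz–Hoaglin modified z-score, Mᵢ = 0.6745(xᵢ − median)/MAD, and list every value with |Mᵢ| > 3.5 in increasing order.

598, 601

|Mᵢ| > 3.5 ⇔ |xᵢ − 504.50| > 3.5·16.00/0.6745 = 83.02.
So outliers lie outside [421.48, 587.52].
598: M = 3.94 → outlier.
601: M = 4.07 → outlier.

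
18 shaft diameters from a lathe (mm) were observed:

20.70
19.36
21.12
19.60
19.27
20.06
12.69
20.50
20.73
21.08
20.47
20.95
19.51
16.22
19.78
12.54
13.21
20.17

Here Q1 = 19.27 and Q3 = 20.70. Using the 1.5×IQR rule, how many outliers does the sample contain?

IQR = 1.43; fences at 19.27 − 2.145 = 17.125 and 20.70 + 2.145 = 22.845.
Outside the cutoffs: 12.54, 12.69, 13.21, 16.22.

4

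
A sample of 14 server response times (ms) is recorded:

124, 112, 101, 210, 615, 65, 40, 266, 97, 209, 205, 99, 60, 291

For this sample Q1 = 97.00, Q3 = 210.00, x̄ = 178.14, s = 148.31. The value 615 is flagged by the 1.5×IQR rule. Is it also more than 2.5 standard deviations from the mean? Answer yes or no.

yes

z = (615 − 178.14) / 148.31 = 2.95.
|z| = 2.95 > 2.5.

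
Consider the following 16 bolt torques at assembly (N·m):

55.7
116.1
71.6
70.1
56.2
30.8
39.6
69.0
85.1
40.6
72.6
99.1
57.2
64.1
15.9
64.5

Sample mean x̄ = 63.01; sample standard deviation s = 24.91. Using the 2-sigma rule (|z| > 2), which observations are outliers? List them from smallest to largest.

Cutoffs at x̄ ± 2s: 63.01 ± 2·24.91 = [13.19, 112.83].
116.1: z = 2.13, |z| > 2 → outlier.
Every other value lies within [13.19, 112.83].

116.1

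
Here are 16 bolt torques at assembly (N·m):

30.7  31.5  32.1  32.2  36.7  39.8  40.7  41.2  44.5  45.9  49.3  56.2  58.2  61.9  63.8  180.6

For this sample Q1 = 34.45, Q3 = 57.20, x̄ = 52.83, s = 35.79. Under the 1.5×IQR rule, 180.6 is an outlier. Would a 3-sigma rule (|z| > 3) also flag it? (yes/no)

z = (180.6 − 52.83) / 35.79 = 3.57.
|z| = 3.57 > 3.

yes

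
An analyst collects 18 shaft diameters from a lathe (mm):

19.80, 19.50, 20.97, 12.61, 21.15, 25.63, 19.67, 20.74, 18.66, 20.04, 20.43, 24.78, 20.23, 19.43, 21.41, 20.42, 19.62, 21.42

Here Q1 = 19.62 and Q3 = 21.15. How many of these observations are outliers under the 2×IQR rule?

IQR = 1.53; fences at 19.62 − 3.06 = 16.56 and 21.15 + 3.06 = 24.21.
Outside the cutoffs: 12.61, 24.78, 25.63.

3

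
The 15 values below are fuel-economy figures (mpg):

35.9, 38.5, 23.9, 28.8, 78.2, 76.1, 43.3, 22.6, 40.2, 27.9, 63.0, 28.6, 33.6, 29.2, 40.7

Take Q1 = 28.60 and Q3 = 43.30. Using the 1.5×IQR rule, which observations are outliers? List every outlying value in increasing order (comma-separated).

76.1, 78.2

IQR = Q3 − Q1 = 43.30 − 28.60 = 14.70.
Lower fence = Q1 − 1.5·IQR = 28.60 − 22.05 = 6.55.
Upper fence = Q3 + 1.5·IQR = 43.30 + 22.05 = 65.35.
76.1 > 65.35 → outlier.
78.2 > 65.35 → outlier.
All remaining values lie within [6.55, 65.35].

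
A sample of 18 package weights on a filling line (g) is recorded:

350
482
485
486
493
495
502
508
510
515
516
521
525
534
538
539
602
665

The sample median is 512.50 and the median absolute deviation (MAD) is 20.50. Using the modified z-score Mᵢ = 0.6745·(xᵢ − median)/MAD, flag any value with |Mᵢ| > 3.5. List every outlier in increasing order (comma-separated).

350, 665

|Mᵢ| > 3.5 ⇔ |xᵢ − 512.50| > 3.5·20.50/0.6745 = 106.38.
So outliers lie outside [406.12, 618.88].
350: M = -5.35 → outlier.
665: M = 5.02 → outlier.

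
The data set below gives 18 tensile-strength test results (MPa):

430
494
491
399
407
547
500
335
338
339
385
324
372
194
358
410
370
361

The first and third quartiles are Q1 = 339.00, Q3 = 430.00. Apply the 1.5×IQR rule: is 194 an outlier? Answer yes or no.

IQR = Q3 − Q1 = 430.00 − 339.00 = 91.00.
Lower fence = Q1 − 1.5·IQR = 339.00 − 136.50 = 202.50.
Upper fence = Q3 + 1.5·IQR = 430.00 + 136.50 = 566.50.
194 lies below the lower fence.

yes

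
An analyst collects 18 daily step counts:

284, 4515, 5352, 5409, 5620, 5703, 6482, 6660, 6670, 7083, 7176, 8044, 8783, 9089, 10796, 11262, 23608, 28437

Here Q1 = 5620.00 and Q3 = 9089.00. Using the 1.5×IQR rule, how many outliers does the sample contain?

IQR = 3469.00; fences at 5620.00 − 5203.50 = 416.50 and 9089.00 + 5203.50 = 14292.50.
Outside the cutoffs: 284, 23608, 28437.

3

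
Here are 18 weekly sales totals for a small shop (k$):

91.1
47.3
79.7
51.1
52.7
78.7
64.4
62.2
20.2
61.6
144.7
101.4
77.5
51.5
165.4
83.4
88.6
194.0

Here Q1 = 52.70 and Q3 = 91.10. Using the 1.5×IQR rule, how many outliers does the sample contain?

2

IQR = 38.40; fences at 52.70 − 57.60 = -4.90 and 91.10 + 57.60 = 148.70.
Outside the cutoffs: 165.4, 194.0.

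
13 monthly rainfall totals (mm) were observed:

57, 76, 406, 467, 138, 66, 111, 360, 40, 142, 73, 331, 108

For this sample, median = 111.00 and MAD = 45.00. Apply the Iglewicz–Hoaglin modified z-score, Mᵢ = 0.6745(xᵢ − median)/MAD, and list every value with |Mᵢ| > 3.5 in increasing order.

360, 406, 467

|Mᵢ| > 3.5 ⇔ |xᵢ − 111.00| > 3.5·45.00/0.6745 = 233.51.
So outliers lie outside [-122.51, 344.51].
360: M = 3.73 → outlier.
406: M = 4.42 → outlier.
467: M = 5.34 → outlier.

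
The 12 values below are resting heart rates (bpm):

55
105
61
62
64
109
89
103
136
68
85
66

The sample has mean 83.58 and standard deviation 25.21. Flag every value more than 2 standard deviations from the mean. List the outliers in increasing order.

Cutoffs at x̄ ± 2s: 83.58 ± 2·25.21 = [33.16, 134.00].
136: z = 2.08, |z| > 2 → outlier.
Every other value lies within [33.16, 134.00].

136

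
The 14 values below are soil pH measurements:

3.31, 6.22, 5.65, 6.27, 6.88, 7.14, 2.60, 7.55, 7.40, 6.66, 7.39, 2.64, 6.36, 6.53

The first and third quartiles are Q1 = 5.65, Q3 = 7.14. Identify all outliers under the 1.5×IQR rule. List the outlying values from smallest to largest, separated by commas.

2.60, 2.64, 3.31

IQR = Q3 − Q1 = 7.14 − 5.65 = 1.49.
Lower fence = Q1 − 1.5·IQR = 5.65 − 2.235 = 3.415.
Upper fence = Q3 + 1.5·IQR = 7.14 + 2.235 = 9.375.
2.60 < 3.415 → outlier.
2.64 < 3.415 → outlier.
3.31 < 3.415 → outlier.
All remaining values lie within [3.415, 9.375].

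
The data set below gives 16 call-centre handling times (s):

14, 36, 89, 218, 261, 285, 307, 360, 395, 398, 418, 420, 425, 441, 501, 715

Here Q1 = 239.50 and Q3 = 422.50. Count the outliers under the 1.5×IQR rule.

IQR = 183.00; fences at 239.50 − 274.50 = -35.00 and 422.50 + 274.50 = 697.00.
Outside the cutoffs: 715.

1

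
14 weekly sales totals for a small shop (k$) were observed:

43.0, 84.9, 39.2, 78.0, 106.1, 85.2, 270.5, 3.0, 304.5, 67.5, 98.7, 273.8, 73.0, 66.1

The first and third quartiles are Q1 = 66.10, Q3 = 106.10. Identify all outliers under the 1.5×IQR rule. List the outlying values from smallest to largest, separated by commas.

IQR = Q3 − Q1 = 106.10 − 66.10 = 40.00.
Lower fence = Q1 − 1.5·IQR = 66.10 − 60.00 = 6.10.
Upper fence = Q3 + 1.5·IQR = 106.10 + 60.00 = 166.10.
3.0 < 6.10 → outlier.
270.5 > 166.10 → outlier.
273.8 > 166.10 → outlier.
304.5 > 166.10 → outlier.
All remaining values lie within [6.10, 166.10].

3.0, 270.5, 273.8, 304.5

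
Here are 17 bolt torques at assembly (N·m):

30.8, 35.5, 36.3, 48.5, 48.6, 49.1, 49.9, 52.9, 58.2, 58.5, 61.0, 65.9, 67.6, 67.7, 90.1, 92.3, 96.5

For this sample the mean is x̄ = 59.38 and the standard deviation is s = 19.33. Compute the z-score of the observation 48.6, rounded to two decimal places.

-0.56

z = (48.6 − 59.38) / 19.33 = -0.56.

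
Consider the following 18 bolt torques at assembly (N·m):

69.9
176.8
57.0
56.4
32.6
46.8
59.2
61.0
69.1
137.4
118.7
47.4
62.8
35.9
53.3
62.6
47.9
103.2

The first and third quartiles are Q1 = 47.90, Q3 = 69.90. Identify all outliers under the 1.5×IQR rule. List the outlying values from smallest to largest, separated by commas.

103.2, 118.7, 137.4, 176.8

IQR = Q3 − Q1 = 69.90 − 47.90 = 22.00.
Lower fence = Q1 − 1.5·IQR = 47.90 − 33.00 = 14.90.
Upper fence = Q3 + 1.5·IQR = 69.90 + 33.00 = 102.90.
103.2 > 102.90 → outlier.
118.7 > 102.90 → outlier.
137.4 > 102.90 → outlier.
176.8 > 102.90 → outlier.
All remaining values lie within [14.90, 102.90].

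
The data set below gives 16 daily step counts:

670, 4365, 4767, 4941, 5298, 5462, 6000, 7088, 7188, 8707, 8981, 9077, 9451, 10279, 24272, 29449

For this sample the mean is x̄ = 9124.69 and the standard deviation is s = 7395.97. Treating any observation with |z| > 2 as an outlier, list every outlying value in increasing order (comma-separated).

24272, 29449

Cutoffs at x̄ ± 2s: 9124.69 ± 2·7395.97 = [-5667.25, 23916.63].
24272: z = 2.05, |z| > 2 → outlier.
29449: z = 2.75, |z| > 2 → outlier.
Every other value lies within [-5667.25, 23916.63].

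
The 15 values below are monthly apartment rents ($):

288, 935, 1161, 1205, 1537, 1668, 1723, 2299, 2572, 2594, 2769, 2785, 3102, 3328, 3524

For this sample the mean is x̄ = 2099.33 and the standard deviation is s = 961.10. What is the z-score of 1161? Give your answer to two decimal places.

-0.98

z = (1161 − 2099.33) / 961.10 = -0.98.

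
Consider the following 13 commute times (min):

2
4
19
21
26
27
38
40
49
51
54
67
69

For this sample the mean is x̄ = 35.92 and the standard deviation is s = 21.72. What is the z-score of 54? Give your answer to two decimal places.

z = (54 − 35.92) / 21.72 = 0.83.

0.83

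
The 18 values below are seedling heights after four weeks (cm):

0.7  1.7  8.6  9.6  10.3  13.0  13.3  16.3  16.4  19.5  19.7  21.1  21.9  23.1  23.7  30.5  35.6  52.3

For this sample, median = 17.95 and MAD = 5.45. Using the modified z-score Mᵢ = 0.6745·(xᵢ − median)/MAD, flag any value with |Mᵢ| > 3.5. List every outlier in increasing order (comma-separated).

|Mᵢ| > 3.5 ⇔ |xᵢ − 17.95| > 3.5·5.45/0.6745 = 28.28.
So outliers lie outside [-10.33, 46.23].
52.3: M = 4.25 → outlier.

52.3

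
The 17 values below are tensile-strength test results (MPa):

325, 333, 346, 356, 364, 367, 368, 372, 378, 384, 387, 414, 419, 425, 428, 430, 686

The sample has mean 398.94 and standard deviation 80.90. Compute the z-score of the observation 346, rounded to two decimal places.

z = (346 − 398.94) / 80.90 = -0.65.

-0.65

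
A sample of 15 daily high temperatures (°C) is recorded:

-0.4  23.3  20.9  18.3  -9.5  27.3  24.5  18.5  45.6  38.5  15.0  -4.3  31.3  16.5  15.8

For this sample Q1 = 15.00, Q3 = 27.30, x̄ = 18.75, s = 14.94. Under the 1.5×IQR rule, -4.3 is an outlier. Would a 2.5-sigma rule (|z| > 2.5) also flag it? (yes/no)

z = (-4.3 − 18.75) / 14.94 = -1.54.
|z| = 1.54 ≤ 2.5.

no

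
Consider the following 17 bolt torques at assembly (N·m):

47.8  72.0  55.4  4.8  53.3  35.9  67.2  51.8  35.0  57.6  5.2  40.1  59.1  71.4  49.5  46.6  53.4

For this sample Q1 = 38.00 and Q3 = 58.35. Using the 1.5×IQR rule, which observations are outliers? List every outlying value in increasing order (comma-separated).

IQR = Q3 − Q1 = 58.35 − 38.00 = 20.35.
Lower fence = Q1 − 1.5·IQR = 38.00 − 30.525 = 7.475.
Upper fence = Q3 + 1.5·IQR = 58.35 + 30.525 = 88.875.
4.8 < 7.475 → outlier.
5.2 < 7.475 → outlier.
All remaining values lie within [7.475, 88.875].

4.8, 5.2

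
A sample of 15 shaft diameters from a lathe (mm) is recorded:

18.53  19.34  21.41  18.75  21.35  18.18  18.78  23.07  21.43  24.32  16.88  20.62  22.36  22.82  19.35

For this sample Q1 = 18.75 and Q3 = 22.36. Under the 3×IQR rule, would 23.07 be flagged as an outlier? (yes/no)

no

IQR = Q3 − Q1 = 22.36 − 18.75 = 3.61.
Lower fence = Q1 − 3·IQR = 18.75 − 10.83 = 7.92.
Upper fence = Q3 + 3·IQR = 22.36 + 10.83 = 33.19.
23.07 lies within [7.92, 33.19].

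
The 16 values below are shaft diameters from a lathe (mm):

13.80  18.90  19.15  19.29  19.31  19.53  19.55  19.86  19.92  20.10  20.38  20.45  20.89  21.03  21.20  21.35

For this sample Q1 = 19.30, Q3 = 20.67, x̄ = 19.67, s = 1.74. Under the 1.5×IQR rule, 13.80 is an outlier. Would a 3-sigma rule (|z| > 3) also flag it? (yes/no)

yes

z = (13.80 − 19.67) / 1.74 = -3.37.
|z| = 3.37 > 3.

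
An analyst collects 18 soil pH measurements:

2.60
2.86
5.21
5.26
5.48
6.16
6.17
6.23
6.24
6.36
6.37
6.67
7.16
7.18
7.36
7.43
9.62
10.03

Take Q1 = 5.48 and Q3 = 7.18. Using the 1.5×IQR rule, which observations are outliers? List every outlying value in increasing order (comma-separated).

2.60, 2.86, 10.03

IQR = Q3 − Q1 = 7.18 − 5.48 = 1.70.
Lower fence = Q1 − 1.5·IQR = 5.48 − 2.55 = 2.93.
Upper fence = Q3 + 1.5·IQR = 7.18 + 2.55 = 9.73.
2.60 < 2.93 → outlier.
2.86 < 2.93 → outlier.
10.03 > 9.73 → outlier.
All remaining values lie within [2.93, 9.73].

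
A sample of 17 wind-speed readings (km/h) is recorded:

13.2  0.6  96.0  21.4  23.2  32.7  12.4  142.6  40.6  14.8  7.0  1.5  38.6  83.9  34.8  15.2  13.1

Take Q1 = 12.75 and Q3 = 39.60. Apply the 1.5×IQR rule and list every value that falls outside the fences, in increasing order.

83.9, 96.0, 142.6

IQR = Q3 − Q1 = 39.60 − 12.75 = 26.85.
Lower fence = Q1 − 1.5·IQR = 12.75 − 40.275 = -27.525.
Upper fence = Q3 + 1.5·IQR = 39.60 + 40.275 = 79.875.
83.9 > 79.875 → outlier.
96.0 > 79.875 → outlier.
142.6 > 79.875 → outlier.
All remaining values lie within [-27.525, 79.875].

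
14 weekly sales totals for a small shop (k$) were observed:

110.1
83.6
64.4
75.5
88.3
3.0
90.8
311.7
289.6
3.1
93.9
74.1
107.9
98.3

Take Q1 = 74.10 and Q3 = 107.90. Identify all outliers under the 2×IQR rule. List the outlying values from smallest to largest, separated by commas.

3.0, 3.1, 289.6, 311.7

IQR = Q3 − Q1 = 107.90 − 74.10 = 33.80.
Lower fence = Q1 − 2·IQR = 74.10 − 67.60 = 6.50.
Upper fence = Q3 + 2·IQR = 107.90 + 67.60 = 175.50.
3.0 < 6.50 → outlier.
3.1 < 6.50 → outlier.
289.6 > 175.50 → outlier.
311.7 > 175.50 → outlier.
All remaining values lie within [6.50, 175.50].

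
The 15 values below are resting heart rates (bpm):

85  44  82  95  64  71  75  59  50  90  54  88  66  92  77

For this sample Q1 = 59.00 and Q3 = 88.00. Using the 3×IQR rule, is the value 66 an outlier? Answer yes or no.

IQR = Q3 − Q1 = 88.00 − 59.00 = 29.00.
Lower fence = Q1 − 3·IQR = 59.00 − 87.00 = -28.00.
Upper fence = Q3 + 3·IQR = 88.00 + 87.00 = 175.00.
66 lies within [-28.00, 175.00].

no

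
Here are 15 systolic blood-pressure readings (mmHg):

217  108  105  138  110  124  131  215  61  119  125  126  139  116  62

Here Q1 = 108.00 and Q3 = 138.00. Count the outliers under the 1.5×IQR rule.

4

IQR = 30.00; fences at 108.00 − 45.00 = 63.00 and 138.00 + 45.00 = 183.00.
Outside the cutoffs: 61, 62, 215, 217.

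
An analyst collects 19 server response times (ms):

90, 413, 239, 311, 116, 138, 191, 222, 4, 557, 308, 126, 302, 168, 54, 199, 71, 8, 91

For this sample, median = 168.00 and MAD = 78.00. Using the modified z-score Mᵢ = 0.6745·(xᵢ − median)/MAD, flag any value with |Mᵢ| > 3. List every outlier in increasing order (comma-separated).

557

|Mᵢ| > 3 ⇔ |xᵢ − 168.00| > 3·78.00/0.6745 = 346.92.
So outliers lie outside [-178.92, 514.92].
557: M = 3.36 → outlier.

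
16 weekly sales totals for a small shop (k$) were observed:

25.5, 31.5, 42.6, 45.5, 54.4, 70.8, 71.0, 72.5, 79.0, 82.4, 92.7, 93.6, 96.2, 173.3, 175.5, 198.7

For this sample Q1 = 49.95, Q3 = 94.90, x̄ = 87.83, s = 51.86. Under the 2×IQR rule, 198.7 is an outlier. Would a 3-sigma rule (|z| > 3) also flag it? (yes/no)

no

z = (198.7 − 87.83) / 51.86 = 2.14.
|z| = 2.14 ≤ 3.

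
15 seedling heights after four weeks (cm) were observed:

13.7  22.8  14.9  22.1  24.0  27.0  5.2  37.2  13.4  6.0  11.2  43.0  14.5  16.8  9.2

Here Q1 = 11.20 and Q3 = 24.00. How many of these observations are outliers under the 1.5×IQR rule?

0

IQR = 12.80; fences at 11.20 − 19.20 = -8.00 and 24.00 + 19.20 = 43.20.
Every value lies within the cutoffs.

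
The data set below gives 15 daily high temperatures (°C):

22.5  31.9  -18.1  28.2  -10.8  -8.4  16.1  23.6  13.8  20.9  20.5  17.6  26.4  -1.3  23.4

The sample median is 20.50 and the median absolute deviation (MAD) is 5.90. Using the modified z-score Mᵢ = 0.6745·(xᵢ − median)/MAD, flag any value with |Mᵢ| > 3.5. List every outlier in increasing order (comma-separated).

|Mᵢ| > 3.5 ⇔ |xᵢ − 20.50| > 3.5·5.90/0.6745 = 30.62.
So outliers lie outside [-10.12, 51.12].
-18.1: M = -4.41 → outlier.
-10.8: M = -3.58 → outlier.

-18.1, -10.8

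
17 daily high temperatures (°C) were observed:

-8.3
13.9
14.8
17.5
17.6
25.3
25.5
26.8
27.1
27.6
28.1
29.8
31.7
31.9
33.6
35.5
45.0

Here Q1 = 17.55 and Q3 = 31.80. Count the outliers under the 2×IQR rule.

0

IQR = 14.25; fences at 17.55 − 28.50 = -10.95 and 31.80 + 28.50 = 60.30.
Every value lies within the cutoffs.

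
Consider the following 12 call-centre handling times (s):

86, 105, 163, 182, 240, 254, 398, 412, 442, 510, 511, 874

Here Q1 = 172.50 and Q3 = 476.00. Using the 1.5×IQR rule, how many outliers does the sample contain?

IQR = 303.50; fences at 172.50 − 455.25 = -282.75 and 476.00 + 455.25 = 931.25.
Every value lies within the cutoffs.

0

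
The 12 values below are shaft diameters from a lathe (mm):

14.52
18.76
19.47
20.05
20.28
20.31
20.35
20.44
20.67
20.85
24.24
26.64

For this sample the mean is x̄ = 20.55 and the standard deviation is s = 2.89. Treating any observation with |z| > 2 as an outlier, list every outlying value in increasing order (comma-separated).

14.52, 26.64

Cutoffs at x̄ ± 2s: 20.55 ± 2·2.89 = [14.77, 26.33].
14.52: z = -2.09, |z| > 2 → outlier.
26.64: z = 2.11, |z| > 2 → outlier.
Every other value lies within [14.77, 26.33].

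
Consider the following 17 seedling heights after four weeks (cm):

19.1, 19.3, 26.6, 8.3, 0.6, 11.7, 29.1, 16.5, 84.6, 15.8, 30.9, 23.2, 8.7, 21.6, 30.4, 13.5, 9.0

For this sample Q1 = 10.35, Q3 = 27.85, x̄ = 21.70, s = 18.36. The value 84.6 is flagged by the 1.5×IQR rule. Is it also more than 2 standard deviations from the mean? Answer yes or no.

yes

z = (84.6 − 21.70) / 18.36 = 3.43.
|z| = 3.43 > 2.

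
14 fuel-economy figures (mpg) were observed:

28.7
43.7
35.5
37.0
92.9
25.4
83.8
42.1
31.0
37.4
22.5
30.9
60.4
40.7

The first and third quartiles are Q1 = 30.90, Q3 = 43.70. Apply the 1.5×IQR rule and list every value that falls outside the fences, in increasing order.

83.8, 92.9

IQR = Q3 − Q1 = 43.70 − 30.90 = 12.80.
Lower fence = Q1 − 1.5·IQR = 30.90 − 19.20 = 11.70.
Upper fence = Q3 + 1.5·IQR = 43.70 + 19.20 = 62.90.
83.8 > 62.90 → outlier.
92.9 > 62.90 → outlier.
All remaining values lie within [11.70, 62.90].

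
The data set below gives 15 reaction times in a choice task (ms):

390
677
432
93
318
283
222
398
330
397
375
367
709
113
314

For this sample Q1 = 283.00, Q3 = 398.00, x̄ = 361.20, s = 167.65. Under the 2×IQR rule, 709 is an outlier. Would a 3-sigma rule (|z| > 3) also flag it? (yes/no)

no

z = (709 − 361.20) / 167.65 = 2.07.
|z| = 2.07 ≤ 3.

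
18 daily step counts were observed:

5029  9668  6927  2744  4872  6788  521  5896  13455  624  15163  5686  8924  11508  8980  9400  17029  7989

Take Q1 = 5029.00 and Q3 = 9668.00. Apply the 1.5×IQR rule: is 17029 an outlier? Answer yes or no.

IQR = Q3 − Q1 = 9668.00 − 5029.00 = 4639.00.
Lower fence = Q1 − 1.5·IQR = 5029.00 − 6958.50 = -1929.50.
Upper fence = Q3 + 1.5·IQR = 9668.00 + 6958.50 = 16626.50.
17029 lies above the upper fence.

yes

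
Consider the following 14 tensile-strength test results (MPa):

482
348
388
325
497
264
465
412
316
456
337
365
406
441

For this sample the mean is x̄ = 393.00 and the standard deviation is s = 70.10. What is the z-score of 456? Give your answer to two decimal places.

0.90

z = (456 − 393.00) / 70.10 = 0.90.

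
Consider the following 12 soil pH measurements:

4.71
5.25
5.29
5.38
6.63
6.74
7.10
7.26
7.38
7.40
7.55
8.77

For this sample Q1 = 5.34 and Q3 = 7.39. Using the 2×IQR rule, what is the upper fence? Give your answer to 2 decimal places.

11.49

IQR = Q3 − Q1 = 7.39 − 5.34 = 2.05.
Lower fence = Q1 − 2·IQR = 5.34 − 4.10 = 1.24.
Upper fence = Q3 + 2·IQR = 7.39 + 4.10 = 11.49.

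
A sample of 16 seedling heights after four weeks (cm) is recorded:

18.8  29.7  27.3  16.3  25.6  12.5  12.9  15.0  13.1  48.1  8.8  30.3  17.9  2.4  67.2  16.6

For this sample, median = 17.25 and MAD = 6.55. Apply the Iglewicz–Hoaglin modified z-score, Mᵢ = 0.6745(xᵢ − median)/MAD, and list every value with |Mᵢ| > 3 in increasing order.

48.1, 67.2

|Mᵢ| > 3 ⇔ |xᵢ − 17.25| > 3·6.55/0.6745 = 29.13.
So outliers lie outside [-11.88, 46.38].
48.1: M = 3.18 → outlier.
67.2: M = 5.14 → outlier.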